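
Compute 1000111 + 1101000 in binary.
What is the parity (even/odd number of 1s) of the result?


1000111 = 71
1101000 = 104
Sum = 175 = 10101111
1s count = 6

even parity (6 ones in 10101111)


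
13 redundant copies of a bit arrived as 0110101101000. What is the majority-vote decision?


Ones: 6 out of 13
Threshold: 7

0 (6/13 voted 1)


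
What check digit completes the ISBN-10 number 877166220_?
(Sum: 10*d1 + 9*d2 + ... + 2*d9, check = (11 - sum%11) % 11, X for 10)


Weighted sum: 286
286 mod 11 = 0

Check digit: 0


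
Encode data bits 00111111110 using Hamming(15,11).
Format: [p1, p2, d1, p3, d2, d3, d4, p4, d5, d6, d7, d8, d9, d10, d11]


Parity bits: p1=0, p2=1, p3=1, p4=0

010101101111110


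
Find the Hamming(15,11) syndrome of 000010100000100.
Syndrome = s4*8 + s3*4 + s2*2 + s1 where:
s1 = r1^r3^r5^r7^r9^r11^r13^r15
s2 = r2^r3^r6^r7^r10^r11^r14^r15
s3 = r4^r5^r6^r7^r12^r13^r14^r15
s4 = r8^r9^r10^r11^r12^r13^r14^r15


s1=1, s2=1, s3=1, s4=1

Syndrome = 15 (error at position 15)


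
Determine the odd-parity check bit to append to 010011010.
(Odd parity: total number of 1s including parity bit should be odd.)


Number of 1s in data: 4
Parity bit: 1

1


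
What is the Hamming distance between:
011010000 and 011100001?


XOR: 000110001
Count of 1s: 3

3


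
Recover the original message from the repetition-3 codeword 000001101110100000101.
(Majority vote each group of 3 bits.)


Groups: 000, 001, 101, 110, 100, 000, 101
Majority votes: 0011001

0011001


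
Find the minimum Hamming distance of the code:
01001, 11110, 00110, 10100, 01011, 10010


Comparing all pairs, minimum distance: 1
Can detect 0 errors, correct 0 errors

1


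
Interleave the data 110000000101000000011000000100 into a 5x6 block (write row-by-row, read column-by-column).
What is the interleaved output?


Matrix:
  110000
  000101
  000000
  011000
  000100
Read columns: 100001001000010010010000001000

100001001000010010010000001000


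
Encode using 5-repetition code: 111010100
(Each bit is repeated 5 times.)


Each bit -> 5 copies

111111111111111000001111100000111110000000000


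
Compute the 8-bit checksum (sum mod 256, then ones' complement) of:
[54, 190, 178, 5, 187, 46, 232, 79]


Sum = 971 mod 256 = 203
Complement = 52

52


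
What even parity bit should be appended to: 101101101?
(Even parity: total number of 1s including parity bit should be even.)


Number of 1s in data: 6
Parity bit: 0

0


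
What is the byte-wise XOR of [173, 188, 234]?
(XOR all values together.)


XOR chain: 173 ^ 188 ^ 234 = 251

251


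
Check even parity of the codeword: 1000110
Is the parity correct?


Number of 1s: 3

No, parity error (3 ones)


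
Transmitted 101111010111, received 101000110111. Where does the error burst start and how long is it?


XOR: 000111100000

Burst at position 3, length 4


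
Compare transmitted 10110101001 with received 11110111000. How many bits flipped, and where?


XOR: 01000010001

3 error(s) at position(s): 1, 6, 10


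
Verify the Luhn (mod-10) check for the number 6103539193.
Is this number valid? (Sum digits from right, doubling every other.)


Luhn sum = 33
33 mod 10 = 3

Invalid (Luhn sum mod 10 = 3)


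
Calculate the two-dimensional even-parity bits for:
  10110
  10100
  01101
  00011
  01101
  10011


Row parities: 101011
Column parities: 10010

Row P: 101011, Col P: 10010, Corner: 0


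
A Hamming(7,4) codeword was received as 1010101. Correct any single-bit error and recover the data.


Syndrome = 0: no error detected

Data: 1101 (no errors)


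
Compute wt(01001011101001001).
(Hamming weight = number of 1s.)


Counting 1s in 01001011101001001

8


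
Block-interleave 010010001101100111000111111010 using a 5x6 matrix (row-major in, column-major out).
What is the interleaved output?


Matrix:
  010010
  001101
  100111
  000111
  111010
Read columns: 001011000101001011101011101110

001011000101001011101011101110


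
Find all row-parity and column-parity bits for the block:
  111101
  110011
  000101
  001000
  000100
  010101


Row parities: 100111
Column parities: 010010

Row P: 100111, Col P: 010010, Corner: 0


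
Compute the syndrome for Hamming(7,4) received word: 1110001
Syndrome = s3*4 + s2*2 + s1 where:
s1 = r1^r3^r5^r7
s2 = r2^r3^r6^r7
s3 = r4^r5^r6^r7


s1=1, s2=1, s3=1

Syndrome = 7 (error at position 7)


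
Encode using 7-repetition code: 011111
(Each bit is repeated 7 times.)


Each bit -> 7 copies

000000011111111111111111111111111111111111


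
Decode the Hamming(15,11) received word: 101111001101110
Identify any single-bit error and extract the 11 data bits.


Syndrome = 9: error at position 9

Data: 11100101110 (corrected bit 9)


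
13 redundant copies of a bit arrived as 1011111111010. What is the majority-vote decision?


Ones: 10 out of 13
Threshold: 7

1 (10/13 voted 1)


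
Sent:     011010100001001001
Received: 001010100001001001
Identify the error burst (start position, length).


XOR: 010000000000000000

Burst at position 1, length 1


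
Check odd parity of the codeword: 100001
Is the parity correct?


Number of 1s: 2

No, parity error (2 ones)


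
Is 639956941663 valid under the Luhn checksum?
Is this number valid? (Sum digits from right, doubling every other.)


Luhn sum = 58
58 mod 10 = 8

Invalid (Luhn sum mod 10 = 8)


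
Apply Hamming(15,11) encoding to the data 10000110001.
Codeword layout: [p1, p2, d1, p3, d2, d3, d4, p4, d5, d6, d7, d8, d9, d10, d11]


Parity bits: p1=1, p2=0, p3=1, p4=1

101100010110001


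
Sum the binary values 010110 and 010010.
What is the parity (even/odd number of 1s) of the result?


010110 = 22
010010 = 18
Sum = 40 = 101000
1s count = 2

even parity (2 ones in 101000)


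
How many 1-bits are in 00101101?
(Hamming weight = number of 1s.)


Counting 1s in 00101101

4


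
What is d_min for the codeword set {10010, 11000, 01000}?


Comparing all pairs, minimum distance: 1
Can detect 0 errors, correct 0 errors

1


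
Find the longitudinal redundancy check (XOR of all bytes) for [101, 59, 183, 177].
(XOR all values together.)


XOR chain: 101 ^ 59 ^ 183 ^ 177 = 88

88


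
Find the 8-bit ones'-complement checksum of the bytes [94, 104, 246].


Sum = 444 mod 256 = 188
Complement = 67

67


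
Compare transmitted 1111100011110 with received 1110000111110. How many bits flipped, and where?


XOR: 0001100100000

3 error(s) at position(s): 3, 4, 7


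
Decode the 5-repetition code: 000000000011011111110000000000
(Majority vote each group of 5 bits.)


Groups: 00000, 00000, 11011, 11111, 00000, 00000
Majority votes: 001100

001100


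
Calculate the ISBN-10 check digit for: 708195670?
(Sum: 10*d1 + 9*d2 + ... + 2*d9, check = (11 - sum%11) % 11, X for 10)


Weighted sum: 265
265 mod 11 = 1

Check digit: X


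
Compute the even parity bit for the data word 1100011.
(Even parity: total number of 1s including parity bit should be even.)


Number of 1s in data: 4
Parity bit: 0

0


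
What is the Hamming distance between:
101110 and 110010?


XOR: 011100
Count of 1s: 3

3


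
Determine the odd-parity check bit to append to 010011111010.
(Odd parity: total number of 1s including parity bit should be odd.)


Number of 1s in data: 7
Parity bit: 0

0


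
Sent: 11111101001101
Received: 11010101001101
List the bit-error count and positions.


XOR: 00101000000000

2 error(s) at position(s): 2, 4


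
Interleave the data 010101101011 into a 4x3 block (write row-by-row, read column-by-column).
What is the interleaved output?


Matrix:
  010
  101
  101
  011
Read columns: 011010010111

011010010111


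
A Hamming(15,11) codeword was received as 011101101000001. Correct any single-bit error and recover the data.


Syndrome = 2: error at position 2

Data: 10111000001 (corrected bit 2)


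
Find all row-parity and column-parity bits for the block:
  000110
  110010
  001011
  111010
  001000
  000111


Row parities: 011011
Column parities: 001010

Row P: 011011, Col P: 001010, Corner: 0


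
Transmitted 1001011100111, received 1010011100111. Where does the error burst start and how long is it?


XOR: 0011000000000

Burst at position 2, length 2


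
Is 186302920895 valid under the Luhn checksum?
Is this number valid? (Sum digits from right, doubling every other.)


Luhn sum = 51
51 mod 10 = 1

Invalid (Luhn sum mod 10 = 1)


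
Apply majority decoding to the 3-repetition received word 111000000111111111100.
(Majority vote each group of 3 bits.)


Groups: 111, 000, 000, 111, 111, 111, 100
Majority votes: 1001110

1001110


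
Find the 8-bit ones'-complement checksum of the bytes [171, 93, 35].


Sum = 299 mod 256 = 43
Complement = 212

212


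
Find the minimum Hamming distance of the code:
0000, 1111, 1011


Comparing all pairs, minimum distance: 1
Can detect 0 errors, correct 0 errors

1


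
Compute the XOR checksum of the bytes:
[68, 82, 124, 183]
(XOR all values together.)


XOR chain: 68 ^ 82 ^ 124 ^ 183 = 221

221


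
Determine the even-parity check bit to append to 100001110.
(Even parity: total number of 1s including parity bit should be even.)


Number of 1s in data: 4
Parity bit: 0

0


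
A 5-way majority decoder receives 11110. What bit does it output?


Ones: 4 out of 5
Threshold: 3

1 (4/5 voted 1)


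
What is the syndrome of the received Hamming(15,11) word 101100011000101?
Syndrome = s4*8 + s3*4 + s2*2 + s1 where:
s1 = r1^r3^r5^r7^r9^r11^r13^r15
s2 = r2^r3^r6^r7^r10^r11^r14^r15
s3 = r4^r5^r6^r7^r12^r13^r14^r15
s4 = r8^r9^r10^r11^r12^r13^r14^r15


s1=1, s2=0, s3=1, s4=0

Syndrome = 5 (error at position 5)


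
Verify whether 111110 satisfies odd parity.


Number of 1s: 5

Yes, parity is correct (5 ones)


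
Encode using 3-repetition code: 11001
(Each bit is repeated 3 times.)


Each bit -> 3 copies

111111000000111


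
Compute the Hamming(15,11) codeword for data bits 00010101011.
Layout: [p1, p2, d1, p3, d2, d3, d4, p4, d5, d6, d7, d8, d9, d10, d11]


Parity bits: p1=0, p2=0, p3=0, p4=0

000000100101011


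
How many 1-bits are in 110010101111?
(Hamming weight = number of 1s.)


Counting 1s in 110010101111

8


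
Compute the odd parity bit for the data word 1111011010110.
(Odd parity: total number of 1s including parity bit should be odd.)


Number of 1s in data: 9
Parity bit: 0

0


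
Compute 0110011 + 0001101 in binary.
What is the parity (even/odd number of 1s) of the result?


0110011 = 51
0001101 = 13
Sum = 64 = 1000000
1s count = 1

odd parity (1 ones in 1000000)


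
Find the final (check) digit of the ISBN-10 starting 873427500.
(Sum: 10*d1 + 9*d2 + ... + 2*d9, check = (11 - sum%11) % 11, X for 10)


Weighted sum: 262
262 mod 11 = 9

Check digit: 2


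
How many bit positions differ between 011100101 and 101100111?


XOR: 110000010
Count of 1s: 3

3


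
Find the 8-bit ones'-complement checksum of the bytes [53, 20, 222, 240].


Sum = 535 mod 256 = 23
Complement = 232

232


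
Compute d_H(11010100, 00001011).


XOR: 11011111
Count of 1s: 7

7


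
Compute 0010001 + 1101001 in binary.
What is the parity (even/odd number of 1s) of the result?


0010001 = 17
1101001 = 105
Sum = 122 = 1111010
1s count = 5

odd parity (5 ones in 1111010)


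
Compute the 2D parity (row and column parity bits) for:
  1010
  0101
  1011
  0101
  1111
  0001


Row parities: 001001
Column parities: 1111

Row P: 001001, Col P: 1111, Corner: 0


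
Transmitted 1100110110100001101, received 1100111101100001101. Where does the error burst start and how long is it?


XOR: 0000001011000000000

Burst at position 6, length 4


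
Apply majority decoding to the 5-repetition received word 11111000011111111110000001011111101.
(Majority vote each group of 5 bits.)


Groups: 11111, 00001, 11111, 11110, 00000, 10111, 11101
Majority votes: 1011011

1011011


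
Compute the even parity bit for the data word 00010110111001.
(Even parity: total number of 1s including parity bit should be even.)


Number of 1s in data: 7
Parity bit: 1

1


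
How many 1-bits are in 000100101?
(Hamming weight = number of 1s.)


Counting 1s in 000100101

3


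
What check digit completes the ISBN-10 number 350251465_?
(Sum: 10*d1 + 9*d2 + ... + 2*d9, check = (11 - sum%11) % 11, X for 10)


Weighted sum: 168
168 mod 11 = 3

Check digit: 8


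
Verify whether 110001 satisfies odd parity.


Number of 1s: 3

Yes, parity is correct (3 ones)


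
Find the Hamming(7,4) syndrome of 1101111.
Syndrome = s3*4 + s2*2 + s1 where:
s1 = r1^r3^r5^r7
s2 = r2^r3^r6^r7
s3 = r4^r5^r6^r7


s1=1, s2=1, s3=0

Syndrome = 3 (error at position 3)


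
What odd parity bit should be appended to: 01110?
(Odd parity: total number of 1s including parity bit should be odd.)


Number of 1s in data: 3
Parity bit: 0

0


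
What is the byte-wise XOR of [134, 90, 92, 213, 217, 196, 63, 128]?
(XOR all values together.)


XOR chain: 134 ^ 90 ^ 92 ^ 213 ^ 217 ^ 196 ^ 63 ^ 128 = 247

247


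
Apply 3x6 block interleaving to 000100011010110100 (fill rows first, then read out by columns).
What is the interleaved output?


Matrix:
  000100
  011010
  110100
Read columns: 001011010101010000

001011010101010000


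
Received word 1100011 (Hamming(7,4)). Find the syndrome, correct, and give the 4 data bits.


Syndrome = 2: error at position 2

Data: 0011 (corrected bit 2)


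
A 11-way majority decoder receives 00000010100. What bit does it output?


Ones: 2 out of 11
Threshold: 6

0 (2/11 voted 1)


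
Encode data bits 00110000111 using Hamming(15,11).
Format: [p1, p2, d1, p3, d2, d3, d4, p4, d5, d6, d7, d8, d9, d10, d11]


Parity bits: p1=1, p2=0, p3=1, p4=1

100101110000111


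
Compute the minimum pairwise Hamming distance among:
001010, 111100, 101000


Comparing all pairs, minimum distance: 2
Can detect 1 errors, correct 0 errors

2


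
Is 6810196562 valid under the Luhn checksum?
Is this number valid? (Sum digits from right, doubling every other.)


Luhn sum = 37
37 mod 10 = 7

Invalid (Luhn sum mod 10 = 7)


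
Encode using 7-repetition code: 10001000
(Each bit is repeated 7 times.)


Each bit -> 7 copies

11111110000000000000000000001111111000000000000000000000


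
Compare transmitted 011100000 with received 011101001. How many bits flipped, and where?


XOR: 000001001

2 error(s) at position(s): 5, 8


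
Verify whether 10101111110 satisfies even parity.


Number of 1s: 8

Yes, parity is correct (8 ones)


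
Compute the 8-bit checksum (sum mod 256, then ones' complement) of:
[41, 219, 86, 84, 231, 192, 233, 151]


Sum = 1237 mod 256 = 213
Complement = 42

42


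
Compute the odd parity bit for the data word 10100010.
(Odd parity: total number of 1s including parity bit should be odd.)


Number of 1s in data: 3
Parity bit: 0

0


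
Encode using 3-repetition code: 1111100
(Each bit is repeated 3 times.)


Each bit -> 3 copies

111111111111111000000


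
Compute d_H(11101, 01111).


XOR: 10010
Count of 1s: 2

2


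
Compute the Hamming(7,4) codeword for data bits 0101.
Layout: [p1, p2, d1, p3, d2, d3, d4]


Parity bits: p1=0, p2=1, p3=0

0100101


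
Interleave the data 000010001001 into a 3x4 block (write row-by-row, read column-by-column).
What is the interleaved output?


Matrix:
  0000
  1000
  1001
Read columns: 011000000001

011000000001


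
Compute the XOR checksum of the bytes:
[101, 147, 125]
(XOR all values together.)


XOR chain: 101 ^ 147 ^ 125 = 139

139


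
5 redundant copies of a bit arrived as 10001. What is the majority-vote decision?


Ones: 2 out of 5
Threshold: 3

0 (2/5 voted 1)


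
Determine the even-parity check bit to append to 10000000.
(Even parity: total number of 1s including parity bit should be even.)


Number of 1s in data: 1
Parity bit: 1

1


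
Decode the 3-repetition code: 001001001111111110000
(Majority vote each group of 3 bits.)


Groups: 001, 001, 001, 111, 111, 110, 000
Majority votes: 0001110

0001110


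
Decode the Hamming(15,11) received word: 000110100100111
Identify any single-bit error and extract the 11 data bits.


Syndrome = 0: no error detected

Data: 01010100111 (no errors)


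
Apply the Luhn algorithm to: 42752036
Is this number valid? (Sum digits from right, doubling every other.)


Luhn sum = 36
36 mod 10 = 6

Invalid (Luhn sum mod 10 = 6)


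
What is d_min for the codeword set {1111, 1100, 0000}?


Comparing all pairs, minimum distance: 2
Can detect 1 errors, correct 0 errors

2


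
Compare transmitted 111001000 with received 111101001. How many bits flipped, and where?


XOR: 000100001

2 error(s) at position(s): 3, 8


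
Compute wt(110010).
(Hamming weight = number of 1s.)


Counting 1s in 110010

3


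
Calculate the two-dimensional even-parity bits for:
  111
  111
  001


Row parities: 111
Column parities: 001

Row P: 111, Col P: 001, Corner: 1


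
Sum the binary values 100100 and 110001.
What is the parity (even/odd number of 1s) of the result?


100100 = 36
110001 = 49
Sum = 85 = 1010101
1s count = 4

even parity (4 ones in 1010101)


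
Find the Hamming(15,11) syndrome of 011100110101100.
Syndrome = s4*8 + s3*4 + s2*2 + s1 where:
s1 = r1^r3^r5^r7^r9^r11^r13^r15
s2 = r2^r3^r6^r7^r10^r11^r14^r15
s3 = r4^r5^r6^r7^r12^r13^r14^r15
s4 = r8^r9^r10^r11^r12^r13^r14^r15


s1=1, s2=0, s3=0, s4=0

Syndrome = 1 (error at position 1)


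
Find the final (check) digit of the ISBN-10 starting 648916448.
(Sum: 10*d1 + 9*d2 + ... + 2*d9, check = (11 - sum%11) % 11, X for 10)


Weighted sum: 303
303 mod 11 = 6

Check digit: 5


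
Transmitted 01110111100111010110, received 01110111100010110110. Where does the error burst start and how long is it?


XOR: 00000000000101100000

Burst at position 11, length 4


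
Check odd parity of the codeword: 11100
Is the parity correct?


Number of 1s: 3

Yes, parity is correct (3 ones)


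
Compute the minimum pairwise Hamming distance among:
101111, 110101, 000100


Comparing all pairs, minimum distance: 3
Can detect 2 errors, correct 1 errors

3


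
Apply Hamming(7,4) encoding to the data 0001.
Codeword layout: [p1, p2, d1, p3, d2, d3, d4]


Parity bits: p1=1, p2=1, p3=1

1101001


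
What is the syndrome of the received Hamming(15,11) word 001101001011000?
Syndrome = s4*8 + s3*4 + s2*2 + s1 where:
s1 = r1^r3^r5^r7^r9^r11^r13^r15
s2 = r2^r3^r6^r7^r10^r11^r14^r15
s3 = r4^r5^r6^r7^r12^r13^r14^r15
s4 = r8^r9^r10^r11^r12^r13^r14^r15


s1=1, s2=1, s3=1, s4=1

Syndrome = 15 (error at position 15)


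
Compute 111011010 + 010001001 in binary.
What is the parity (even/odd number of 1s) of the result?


111011010 = 474
010001001 = 137
Sum = 611 = 1001100011
1s count = 5

odd parity (5 ones in 1001100011)


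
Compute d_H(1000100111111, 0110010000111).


XOR: 1110110111000
Count of 1s: 8

8


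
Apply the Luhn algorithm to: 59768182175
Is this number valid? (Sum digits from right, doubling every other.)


Luhn sum = 57
57 mod 10 = 7

Invalid (Luhn sum mod 10 = 7)


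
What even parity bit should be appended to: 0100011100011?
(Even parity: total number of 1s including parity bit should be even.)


Number of 1s in data: 6
Parity bit: 0

0


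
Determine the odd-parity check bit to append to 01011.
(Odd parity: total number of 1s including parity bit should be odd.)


Number of 1s in data: 3
Parity bit: 0

0


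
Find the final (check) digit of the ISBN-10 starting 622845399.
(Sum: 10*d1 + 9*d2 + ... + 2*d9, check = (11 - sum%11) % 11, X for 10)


Weighted sum: 256
256 mod 11 = 3

Check digit: 8


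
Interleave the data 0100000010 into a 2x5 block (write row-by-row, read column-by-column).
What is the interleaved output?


Matrix:
  01000
  00010
Read columns: 0010000100

0010000100


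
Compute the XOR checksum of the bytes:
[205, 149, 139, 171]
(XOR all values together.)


XOR chain: 205 ^ 149 ^ 139 ^ 171 = 120

120


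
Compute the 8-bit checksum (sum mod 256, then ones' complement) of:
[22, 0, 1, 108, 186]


Sum = 317 mod 256 = 61
Complement = 194

194


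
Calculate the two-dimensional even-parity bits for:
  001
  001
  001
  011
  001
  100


Row parities: 111011
Column parities: 111

Row P: 111011, Col P: 111, Corner: 1


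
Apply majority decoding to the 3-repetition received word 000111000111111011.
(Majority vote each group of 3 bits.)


Groups: 000, 111, 000, 111, 111, 011
Majority votes: 010111

010111


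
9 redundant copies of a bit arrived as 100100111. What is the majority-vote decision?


Ones: 5 out of 9
Threshold: 5

1 (5/9 voted 1)


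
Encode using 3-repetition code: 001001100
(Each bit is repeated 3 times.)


Each bit -> 3 copies

000000111000000111111000000


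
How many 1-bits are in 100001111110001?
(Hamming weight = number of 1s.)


Counting 1s in 100001111110001

8


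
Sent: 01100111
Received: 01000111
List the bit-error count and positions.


XOR: 00100000

1 error(s) at position(s): 2


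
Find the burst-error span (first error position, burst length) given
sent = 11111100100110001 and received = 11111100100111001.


XOR: 00000000000001000

Burst at position 13, length 1


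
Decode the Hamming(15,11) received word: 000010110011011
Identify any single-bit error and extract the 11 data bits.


Syndrome = 12: error at position 12

Data: 01010010011 (corrected bit 12)


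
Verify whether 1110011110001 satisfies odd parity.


Number of 1s: 8

No, parity error (8 ones)


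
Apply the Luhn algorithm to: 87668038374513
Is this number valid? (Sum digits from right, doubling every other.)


Luhn sum = 75
75 mod 10 = 5

Invalid (Luhn sum mod 10 = 5)


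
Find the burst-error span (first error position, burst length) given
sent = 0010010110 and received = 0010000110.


XOR: 0000010000

Burst at position 5, length 1


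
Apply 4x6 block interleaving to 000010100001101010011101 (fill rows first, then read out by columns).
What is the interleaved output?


Matrix:
  000010
  100001
  101010
  011101
Read columns: 011000010011000110100101

011000010011000110100101


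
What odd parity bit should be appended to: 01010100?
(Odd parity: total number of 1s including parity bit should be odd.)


Number of 1s in data: 3
Parity bit: 0

0


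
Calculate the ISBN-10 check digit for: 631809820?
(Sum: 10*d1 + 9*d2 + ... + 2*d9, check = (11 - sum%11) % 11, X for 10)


Weighted sum: 234
234 mod 11 = 3

Check digit: 8


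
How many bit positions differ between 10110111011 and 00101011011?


XOR: 10011100000
Count of 1s: 4

4


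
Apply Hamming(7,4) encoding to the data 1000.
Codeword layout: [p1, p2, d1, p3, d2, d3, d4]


Parity bits: p1=1, p2=1, p3=0

1110000


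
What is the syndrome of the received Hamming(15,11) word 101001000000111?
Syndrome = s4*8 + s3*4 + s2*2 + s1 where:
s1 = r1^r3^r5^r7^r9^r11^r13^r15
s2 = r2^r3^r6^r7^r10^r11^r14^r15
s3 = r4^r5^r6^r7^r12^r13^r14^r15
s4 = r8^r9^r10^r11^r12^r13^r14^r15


s1=0, s2=0, s3=0, s4=1

Syndrome = 8 (error at position 8)


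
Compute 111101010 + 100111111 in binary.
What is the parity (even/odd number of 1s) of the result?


111101010 = 490
100111111 = 319
Sum = 809 = 1100101001
1s count = 5

odd parity (5 ones in 1100101001)


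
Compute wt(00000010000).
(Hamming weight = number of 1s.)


Counting 1s in 00000010000

1


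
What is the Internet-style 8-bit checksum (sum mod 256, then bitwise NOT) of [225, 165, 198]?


Sum = 588 mod 256 = 76
Complement = 179

179


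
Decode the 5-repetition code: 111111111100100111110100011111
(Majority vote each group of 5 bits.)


Groups: 11111, 11111, 00100, 11111, 01000, 11111
Majority votes: 110101

110101


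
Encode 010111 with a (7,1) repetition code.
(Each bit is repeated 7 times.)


Each bit -> 7 copies

000000011111110000000111111111111111111111


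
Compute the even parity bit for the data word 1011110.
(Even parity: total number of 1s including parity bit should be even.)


Number of 1s in data: 5
Parity bit: 1

1


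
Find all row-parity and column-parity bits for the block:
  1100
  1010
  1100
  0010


Row parities: 0001
Column parities: 1000

Row P: 0001, Col P: 1000, Corner: 1


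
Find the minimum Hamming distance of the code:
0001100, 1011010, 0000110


Comparing all pairs, minimum distance: 2
Can detect 1 errors, correct 0 errors

2


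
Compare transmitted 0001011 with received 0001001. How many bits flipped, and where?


XOR: 0000010

1 error(s) at position(s): 5


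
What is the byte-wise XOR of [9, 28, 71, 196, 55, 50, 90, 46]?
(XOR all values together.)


XOR chain: 9 ^ 28 ^ 71 ^ 196 ^ 55 ^ 50 ^ 90 ^ 46 = 231

231


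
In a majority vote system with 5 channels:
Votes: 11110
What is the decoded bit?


Ones: 4 out of 5
Threshold: 3

1 (4/5 voted 1)


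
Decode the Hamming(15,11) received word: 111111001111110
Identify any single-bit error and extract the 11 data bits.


Syndrome = 0: no error detected

Data: 11101111110 (no errors)


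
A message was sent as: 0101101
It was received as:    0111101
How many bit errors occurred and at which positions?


XOR: 0010000

1 error(s) at position(s): 2


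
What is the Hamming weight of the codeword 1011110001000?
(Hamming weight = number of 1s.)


Counting 1s in 1011110001000

6


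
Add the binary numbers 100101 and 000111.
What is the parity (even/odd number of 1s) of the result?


100101 = 37
000111 = 7
Sum = 44 = 101100
1s count = 3

odd parity (3 ones in 101100)


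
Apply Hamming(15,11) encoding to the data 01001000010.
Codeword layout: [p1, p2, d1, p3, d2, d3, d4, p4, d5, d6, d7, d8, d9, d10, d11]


Parity bits: p1=0, p2=1, p3=0, p4=0

010010001000010


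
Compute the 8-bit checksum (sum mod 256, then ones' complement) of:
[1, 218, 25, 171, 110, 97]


Sum = 622 mod 256 = 110
Complement = 145

145


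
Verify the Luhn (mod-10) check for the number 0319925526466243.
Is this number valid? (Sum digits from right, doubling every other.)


Luhn sum = 71
71 mod 10 = 1

Invalid (Luhn sum mod 10 = 1)


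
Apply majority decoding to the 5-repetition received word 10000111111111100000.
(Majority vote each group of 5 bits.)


Groups: 10000, 11111, 11111, 00000
Majority votes: 0110

0110


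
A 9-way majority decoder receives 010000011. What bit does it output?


Ones: 3 out of 9
Threshold: 5

0 (3/9 voted 1)


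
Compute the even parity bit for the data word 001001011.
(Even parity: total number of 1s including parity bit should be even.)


Number of 1s in data: 4
Parity bit: 0

0


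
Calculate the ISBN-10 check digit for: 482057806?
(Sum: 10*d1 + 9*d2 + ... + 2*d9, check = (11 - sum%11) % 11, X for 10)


Weighted sum: 237
237 mod 11 = 6

Check digit: 5


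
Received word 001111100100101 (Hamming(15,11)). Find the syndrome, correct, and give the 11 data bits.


Syndrome = 11: error at position 11

Data: 11110110101 (corrected bit 11)


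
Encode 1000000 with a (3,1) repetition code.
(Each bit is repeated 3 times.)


Each bit -> 3 copies

111000000000000000000


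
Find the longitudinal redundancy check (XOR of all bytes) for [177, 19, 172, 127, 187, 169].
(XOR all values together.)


XOR chain: 177 ^ 19 ^ 172 ^ 127 ^ 187 ^ 169 = 99

99


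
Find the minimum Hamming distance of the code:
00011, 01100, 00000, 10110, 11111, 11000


Comparing all pairs, minimum distance: 2
Can detect 1 errors, correct 0 errors

2


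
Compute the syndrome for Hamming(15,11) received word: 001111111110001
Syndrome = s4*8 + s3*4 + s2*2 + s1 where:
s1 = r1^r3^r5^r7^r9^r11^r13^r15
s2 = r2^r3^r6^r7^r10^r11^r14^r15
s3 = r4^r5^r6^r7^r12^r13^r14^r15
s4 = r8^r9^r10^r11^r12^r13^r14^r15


s1=0, s2=0, s3=1, s4=1

Syndrome = 12 (error at position 12)


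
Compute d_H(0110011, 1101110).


XOR: 1011101
Count of 1s: 5

5


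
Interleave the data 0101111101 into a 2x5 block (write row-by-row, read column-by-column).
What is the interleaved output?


Matrix:
  01011
  11101
Read columns: 0111011011

0111011011


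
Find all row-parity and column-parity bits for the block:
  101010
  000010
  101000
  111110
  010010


Row parities: 11010
Column parities: 101100

Row P: 11010, Col P: 101100, Corner: 1


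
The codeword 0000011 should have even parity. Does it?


Number of 1s: 2

Yes, parity is correct (2 ones)


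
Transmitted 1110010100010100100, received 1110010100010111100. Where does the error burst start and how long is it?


XOR: 0000000000000011000

Burst at position 14, length 2


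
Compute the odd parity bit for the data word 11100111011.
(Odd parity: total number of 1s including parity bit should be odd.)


Number of 1s in data: 8
Parity bit: 1

1


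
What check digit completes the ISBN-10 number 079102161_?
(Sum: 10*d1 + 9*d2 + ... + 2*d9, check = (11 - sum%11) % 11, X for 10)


Weighted sum: 176
176 mod 11 = 0

Check digit: 0


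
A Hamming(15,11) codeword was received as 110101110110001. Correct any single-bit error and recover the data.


Syndrome = 0: no error detected

Data: 00110110001 (no errors)


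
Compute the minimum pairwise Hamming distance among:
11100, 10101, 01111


Comparing all pairs, minimum distance: 2
Can detect 1 errors, correct 0 errors

2


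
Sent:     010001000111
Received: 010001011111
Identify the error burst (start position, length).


XOR: 000000011000

Burst at position 7, length 2


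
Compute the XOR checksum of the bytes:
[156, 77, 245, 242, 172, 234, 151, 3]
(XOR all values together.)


XOR chain: 156 ^ 77 ^ 245 ^ 242 ^ 172 ^ 234 ^ 151 ^ 3 = 4

4


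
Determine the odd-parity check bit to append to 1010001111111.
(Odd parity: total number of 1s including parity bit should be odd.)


Number of 1s in data: 9
Parity bit: 0

0


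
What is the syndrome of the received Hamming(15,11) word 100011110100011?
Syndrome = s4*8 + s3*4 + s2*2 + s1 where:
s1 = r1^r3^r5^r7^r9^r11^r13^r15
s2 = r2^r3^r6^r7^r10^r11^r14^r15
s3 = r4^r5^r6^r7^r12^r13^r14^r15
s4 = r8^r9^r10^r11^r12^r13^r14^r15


s1=0, s2=1, s3=1, s4=0

Syndrome = 6 (error at position 6)


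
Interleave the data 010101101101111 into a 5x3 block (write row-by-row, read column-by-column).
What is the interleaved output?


Matrix:
  010
  101
  101
  101
  111
Read columns: 011111000101111

011111000101111


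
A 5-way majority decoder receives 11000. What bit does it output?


Ones: 2 out of 5
Threshold: 3

0 (2/5 voted 1)


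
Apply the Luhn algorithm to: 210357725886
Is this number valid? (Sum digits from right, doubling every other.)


Luhn sum = 45
45 mod 10 = 5

Invalid (Luhn sum mod 10 = 5)


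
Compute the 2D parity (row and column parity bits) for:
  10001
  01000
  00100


Row parities: 011
Column parities: 11101

Row P: 011, Col P: 11101, Corner: 0


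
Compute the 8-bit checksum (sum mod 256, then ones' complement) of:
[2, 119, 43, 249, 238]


Sum = 651 mod 256 = 139
Complement = 116

116


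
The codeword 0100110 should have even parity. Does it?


Number of 1s: 3

No, parity error (3 ones)


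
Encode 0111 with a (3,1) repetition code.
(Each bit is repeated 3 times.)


Each bit -> 3 copies

000111111111


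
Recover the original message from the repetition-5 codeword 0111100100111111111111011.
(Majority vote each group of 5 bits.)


Groups: 01111, 00100, 11111, 11111, 11011
Majority votes: 10111

10111


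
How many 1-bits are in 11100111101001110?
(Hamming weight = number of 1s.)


Counting 1s in 11100111101001110

11


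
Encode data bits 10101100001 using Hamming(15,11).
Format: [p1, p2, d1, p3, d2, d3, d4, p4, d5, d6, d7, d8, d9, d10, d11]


Parity bits: p1=1, p2=0, p3=0, p4=1

101001011100001


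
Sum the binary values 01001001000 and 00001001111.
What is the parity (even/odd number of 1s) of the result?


01001001000 = 584
00001001111 = 79
Sum = 663 = 1010010111
1s count = 6

even parity (6 ones in 1010010111)


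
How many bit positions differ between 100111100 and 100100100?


XOR: 000011000
Count of 1s: 2

2


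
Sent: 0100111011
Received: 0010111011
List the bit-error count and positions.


XOR: 0110000000

2 error(s) at position(s): 1, 2


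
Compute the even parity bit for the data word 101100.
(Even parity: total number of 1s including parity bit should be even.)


Number of 1s in data: 3
Parity bit: 1

1


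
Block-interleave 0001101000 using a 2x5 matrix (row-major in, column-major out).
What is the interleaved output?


Matrix:
  00011
  01000
Read columns: 0001001010

0001001010


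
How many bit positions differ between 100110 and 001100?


XOR: 101010
Count of 1s: 3

3


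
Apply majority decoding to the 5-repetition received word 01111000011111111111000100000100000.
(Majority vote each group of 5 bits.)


Groups: 01111, 00001, 11111, 11111, 00010, 00001, 00000
Majority votes: 1011000

1011000


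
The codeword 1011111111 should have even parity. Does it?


Number of 1s: 9

No, parity error (9 ones)


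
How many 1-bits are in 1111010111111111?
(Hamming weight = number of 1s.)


Counting 1s in 1111010111111111

14


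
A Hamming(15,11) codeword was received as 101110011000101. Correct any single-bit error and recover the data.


Syndrome = 0: no error detected

Data: 11001000101 (no errors)


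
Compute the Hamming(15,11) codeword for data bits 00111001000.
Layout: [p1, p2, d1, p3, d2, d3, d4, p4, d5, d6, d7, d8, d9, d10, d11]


Parity bits: p1=0, p2=0, p3=1, p4=0

000101101001000


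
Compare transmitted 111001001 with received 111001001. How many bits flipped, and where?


XOR: 000000000

0 errors (received matches sent)


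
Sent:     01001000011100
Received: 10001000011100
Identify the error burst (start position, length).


XOR: 11000000000000

Burst at position 0, length 2


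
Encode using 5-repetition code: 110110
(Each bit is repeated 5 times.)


Each bit -> 5 copies

111111111100000111111111100000


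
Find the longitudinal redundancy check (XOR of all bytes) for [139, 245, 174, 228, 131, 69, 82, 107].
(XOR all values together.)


XOR chain: 139 ^ 245 ^ 174 ^ 228 ^ 131 ^ 69 ^ 82 ^ 107 = 203

203


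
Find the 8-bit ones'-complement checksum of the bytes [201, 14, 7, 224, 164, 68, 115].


Sum = 793 mod 256 = 25
Complement = 230

230


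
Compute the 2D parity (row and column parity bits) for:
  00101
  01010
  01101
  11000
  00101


Row parities: 00100
Column parities: 11111

Row P: 00100, Col P: 11111, Corner: 1


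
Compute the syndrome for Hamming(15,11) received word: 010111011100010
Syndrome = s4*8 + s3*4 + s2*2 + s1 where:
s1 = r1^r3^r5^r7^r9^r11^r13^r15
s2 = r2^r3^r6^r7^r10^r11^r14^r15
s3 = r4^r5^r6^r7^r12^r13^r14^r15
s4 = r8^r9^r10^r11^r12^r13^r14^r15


s1=0, s2=0, s3=0, s4=0

Syndrome = 0 (no error)


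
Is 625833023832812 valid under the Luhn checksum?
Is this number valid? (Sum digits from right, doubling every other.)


Luhn sum = 64
64 mod 10 = 4

Invalid (Luhn sum mod 10 = 4)


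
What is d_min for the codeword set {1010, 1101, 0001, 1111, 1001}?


Comparing all pairs, minimum distance: 1
Can detect 0 errors, correct 0 errors

1


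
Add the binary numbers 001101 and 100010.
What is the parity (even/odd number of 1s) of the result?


001101 = 13
100010 = 34
Sum = 47 = 101111
1s count = 5

odd parity (5 ones in 101111)


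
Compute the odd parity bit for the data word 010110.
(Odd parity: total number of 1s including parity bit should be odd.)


Number of 1s in data: 3
Parity bit: 0

0


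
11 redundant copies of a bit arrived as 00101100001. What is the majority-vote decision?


Ones: 4 out of 11
Threshold: 6

0 (4/11 voted 1)


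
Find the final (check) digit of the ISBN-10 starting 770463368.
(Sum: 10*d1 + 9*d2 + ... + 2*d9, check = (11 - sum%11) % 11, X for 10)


Weighted sum: 258
258 mod 11 = 5

Check digit: 6


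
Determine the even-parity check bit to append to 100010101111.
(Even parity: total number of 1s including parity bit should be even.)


Number of 1s in data: 7
Parity bit: 1

1


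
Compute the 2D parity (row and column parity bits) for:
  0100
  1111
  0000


Row parities: 100
Column parities: 1011

Row P: 100, Col P: 1011, Corner: 1


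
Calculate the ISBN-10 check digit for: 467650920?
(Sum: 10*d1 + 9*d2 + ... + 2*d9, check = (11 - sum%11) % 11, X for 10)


Weighted sum: 264
264 mod 11 = 0

Check digit: 0


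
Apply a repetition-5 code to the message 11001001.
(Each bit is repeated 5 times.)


Each bit -> 5 copies

1111111111000000000011111000000000011111


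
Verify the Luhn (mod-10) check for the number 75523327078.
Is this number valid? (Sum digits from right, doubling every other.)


Luhn sum = 46
46 mod 10 = 6

Invalid (Luhn sum mod 10 = 6)


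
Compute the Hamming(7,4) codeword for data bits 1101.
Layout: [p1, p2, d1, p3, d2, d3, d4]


Parity bits: p1=1, p2=0, p3=0

1010101


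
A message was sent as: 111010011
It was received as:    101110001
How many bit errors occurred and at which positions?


XOR: 010100010

3 error(s) at position(s): 1, 3, 7


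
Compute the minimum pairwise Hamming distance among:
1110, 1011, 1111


Comparing all pairs, minimum distance: 1
Can detect 0 errors, correct 0 errors

1


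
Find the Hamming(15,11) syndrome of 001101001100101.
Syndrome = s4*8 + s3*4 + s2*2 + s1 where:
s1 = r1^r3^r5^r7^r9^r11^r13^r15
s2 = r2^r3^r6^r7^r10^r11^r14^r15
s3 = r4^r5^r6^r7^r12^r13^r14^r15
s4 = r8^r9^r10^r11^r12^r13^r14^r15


s1=0, s2=0, s3=0, s4=0

Syndrome = 0 (no error)


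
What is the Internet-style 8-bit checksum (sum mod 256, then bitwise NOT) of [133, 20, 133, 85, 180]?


Sum = 551 mod 256 = 39
Complement = 216

216


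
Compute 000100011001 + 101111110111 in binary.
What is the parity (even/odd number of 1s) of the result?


000100011001 = 281
101111110111 = 3063
Sum = 3344 = 110100010000
1s count = 4

even parity (4 ones in 110100010000)


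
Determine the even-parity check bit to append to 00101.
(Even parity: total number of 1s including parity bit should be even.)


Number of 1s in data: 2
Parity bit: 0

0


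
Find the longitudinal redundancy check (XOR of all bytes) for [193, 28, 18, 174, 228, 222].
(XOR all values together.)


XOR chain: 193 ^ 28 ^ 18 ^ 174 ^ 228 ^ 222 = 91

91


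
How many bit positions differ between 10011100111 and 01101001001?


XOR: 11110101110
Count of 1s: 8

8


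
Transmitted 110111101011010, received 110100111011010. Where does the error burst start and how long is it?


XOR: 000011010000000

Burst at position 4, length 4


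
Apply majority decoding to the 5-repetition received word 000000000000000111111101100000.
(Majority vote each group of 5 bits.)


Groups: 00000, 00000, 00000, 11111, 11011, 00000
Majority votes: 000110

000110


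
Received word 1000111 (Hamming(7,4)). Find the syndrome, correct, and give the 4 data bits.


Syndrome = 5: error at position 5

Data: 0011 (corrected bit 5)


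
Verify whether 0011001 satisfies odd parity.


Number of 1s: 3

Yes, parity is correct (3 ones)
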